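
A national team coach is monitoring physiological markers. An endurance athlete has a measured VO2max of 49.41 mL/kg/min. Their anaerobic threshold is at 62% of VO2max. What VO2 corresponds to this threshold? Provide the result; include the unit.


Anaerobic threshold VO2 = VO2max * 62%
= 49.41 * 0.62
= 30.63 mL/kg/min

30.63 mL/kg/min


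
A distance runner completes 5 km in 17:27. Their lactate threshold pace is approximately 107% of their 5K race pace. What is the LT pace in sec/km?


Convert to seconds: 17 min 27 s = 1047 s
Pace per km = 1047 / 5 = 209.4 s/km
LT pace = 209.4 * 1.07 = 224.06 s/km

224.06 s/km


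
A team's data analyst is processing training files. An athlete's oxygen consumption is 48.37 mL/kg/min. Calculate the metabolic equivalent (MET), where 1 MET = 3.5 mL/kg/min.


MET = VO2 / 3.5
= 48.37 / 3.5
= 13.82 METs

13.82 METs


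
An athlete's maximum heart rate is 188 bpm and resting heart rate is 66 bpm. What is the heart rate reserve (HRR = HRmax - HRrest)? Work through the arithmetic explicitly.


HRR = HRmax - HRrest
= 188 - 66
= 122 bpm

122 bpm


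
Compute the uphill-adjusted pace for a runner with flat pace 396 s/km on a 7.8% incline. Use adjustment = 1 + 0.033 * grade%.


Adjustment factor = 1 + 0.033 * 7.8 = 1.2574
Grade-adjusted pace = 396 * 1.2574 = 497.93 s/km

497.93 s/km


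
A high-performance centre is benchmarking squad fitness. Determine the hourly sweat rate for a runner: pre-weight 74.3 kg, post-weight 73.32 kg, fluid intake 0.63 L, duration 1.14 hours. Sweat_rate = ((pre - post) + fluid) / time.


Mass lost = 74.3 - 73.32 = 0.98 kg
Add fluid consumed: 0.98 + 0.63 = 1.61 L total sweat
Sweat rate = 1.61 / 1.14 = 1.412 L/h

1.412 L/h


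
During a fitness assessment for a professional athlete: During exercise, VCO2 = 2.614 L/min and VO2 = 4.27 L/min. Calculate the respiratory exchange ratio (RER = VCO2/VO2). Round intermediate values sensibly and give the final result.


RER = VCO2 / VO2
= 2.614 / 4.27
= 0.6122

0.6122


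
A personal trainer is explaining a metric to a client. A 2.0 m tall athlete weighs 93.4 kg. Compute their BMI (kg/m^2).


height^2 = 4.0 m^2
BMI = 93.4 / 4.0 = 23.35 kg/m^2

23.35 kg/m^2


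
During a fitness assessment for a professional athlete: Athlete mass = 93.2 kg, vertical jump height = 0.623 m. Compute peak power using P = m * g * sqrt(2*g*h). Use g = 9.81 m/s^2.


sqrt(2 * 9.81 * 0.623) = sqrt(12.22326) = 3.496178 m/s
P = 93.2 * 9.81 * 3.496178
= 3196.53 W

3196.53 W


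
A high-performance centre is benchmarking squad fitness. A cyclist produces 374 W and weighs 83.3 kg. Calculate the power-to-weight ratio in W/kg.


P/W = power / mass
= 374 / 83.3
= 4.49 W/kg

4.49 W/kg


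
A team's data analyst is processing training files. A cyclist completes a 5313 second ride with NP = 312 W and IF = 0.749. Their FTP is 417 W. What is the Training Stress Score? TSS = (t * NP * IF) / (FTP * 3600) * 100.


t * NP * IF = 5313 * 312 * 0.749 = 1241584.344
FTP * 3600 = 1501200
TSS = (1241584.344 / 1501200) * 100 = 82.71

82.71 TSS


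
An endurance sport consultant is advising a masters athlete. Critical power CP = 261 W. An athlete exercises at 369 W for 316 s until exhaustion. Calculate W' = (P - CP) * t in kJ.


P - CP = 369 - 261 = 108 W
W' = 108 * 316 = 34128 J
= 34128 / 1000 = 34.128 kJ

34.128 kJ


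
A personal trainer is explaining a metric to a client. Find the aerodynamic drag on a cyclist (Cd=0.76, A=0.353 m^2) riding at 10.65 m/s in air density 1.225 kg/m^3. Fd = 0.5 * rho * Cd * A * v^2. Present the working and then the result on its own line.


Fd = 0.5 * 1.225 * 0.76 * 0.353 * 10.65^2
= 0.5 * 1.225 * 0.76 * 0.353 * 113.4225
= 18.638 N

18.638 N


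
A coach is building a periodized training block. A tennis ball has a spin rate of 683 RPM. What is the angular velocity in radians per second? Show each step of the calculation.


Convert RPM to rad/s: multiply by 2*pi and divide by 60
omega = 683 * 2 * pi / 60
= 71.524 rad/s

71.524 rad/s


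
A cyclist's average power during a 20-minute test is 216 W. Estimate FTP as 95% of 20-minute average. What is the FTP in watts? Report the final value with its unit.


FTP = 20-min power * 0.95
= 216 * 0.95
= 205.2 W

205.2 W


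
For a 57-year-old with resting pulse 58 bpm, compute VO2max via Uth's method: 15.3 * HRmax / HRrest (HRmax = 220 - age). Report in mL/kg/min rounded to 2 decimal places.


Step 1: HRmax = 220 - 57 = 163 bpm
Step 2: Ratio = 163 / 58 = 2.8103
Step 3: VO2max = 15.3 * 2.8103 = 43.0 mL/kg/min

43.0 mL/kg/min


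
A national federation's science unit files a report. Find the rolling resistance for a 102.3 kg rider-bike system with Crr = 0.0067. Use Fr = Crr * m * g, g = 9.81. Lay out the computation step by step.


m * g = 102.3 * 9.81 = 1003.563 N
Fr = 0.0067 * 1003.563 = 6.724 N

6.724 N


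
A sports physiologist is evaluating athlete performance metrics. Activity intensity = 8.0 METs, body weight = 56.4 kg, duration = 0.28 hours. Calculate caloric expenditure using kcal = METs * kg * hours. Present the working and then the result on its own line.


kcal = 8.0 * 56.4 * 0.28
= 451.2 * 0.28
= 126.34 kcal

126.34 kcal


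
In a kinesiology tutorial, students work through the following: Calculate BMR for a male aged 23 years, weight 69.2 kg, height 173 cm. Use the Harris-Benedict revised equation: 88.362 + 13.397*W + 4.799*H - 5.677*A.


Substituting values:
W term = 13.397 * 69.2 = 927.0724
H term = 4.799 * 173 = 830.227
A term = 5.677 * 23 = 130.571
BMR = 1715.09 kcal/day

1715.09 kcal/day


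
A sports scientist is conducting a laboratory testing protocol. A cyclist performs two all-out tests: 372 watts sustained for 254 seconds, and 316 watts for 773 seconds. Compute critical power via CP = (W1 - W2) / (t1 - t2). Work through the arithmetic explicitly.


W1 = P1 * t1 = 372 * 254 = 94488 J
W2 = P2 * t2 = 316 * 773 = 244268 J
CP = (94488 - 244268) / (254 - 773)
= 288.59 W

288.59 W


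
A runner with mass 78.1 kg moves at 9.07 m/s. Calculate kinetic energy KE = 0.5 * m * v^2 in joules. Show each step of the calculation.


v^2 = 9.07^2 = 82.2649
KE = 0.5 * 78.1 * 82.2649
= 3212.44 J

3212.44 J


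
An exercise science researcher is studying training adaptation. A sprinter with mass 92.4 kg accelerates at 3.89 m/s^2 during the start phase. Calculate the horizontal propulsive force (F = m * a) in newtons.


F = m * a
= 92.4 * 3.89
= 359.44 N

359.44 N


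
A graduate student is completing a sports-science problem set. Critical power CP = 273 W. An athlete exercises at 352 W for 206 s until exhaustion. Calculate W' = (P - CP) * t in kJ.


P - CP = 352 - 273 = 79 W
W' = 79 * 206 = 16274 J
= 16274 / 1000 = 16.274 kJ

16.274 kJ


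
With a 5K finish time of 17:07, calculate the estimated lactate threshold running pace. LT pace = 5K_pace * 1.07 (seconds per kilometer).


Race duration = 1027 s for 5 km
Average pace = 1027 / 5 = 205.4 s/km
LT pace = 205.4 * 1.07
= 219.78 s/km

219.78 s/km


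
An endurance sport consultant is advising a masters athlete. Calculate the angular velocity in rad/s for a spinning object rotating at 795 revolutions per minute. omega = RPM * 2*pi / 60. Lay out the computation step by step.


omega = RPM * 2*pi / 60
= 795 * 6.28318531 / 60
= 83.252 rad/s

83.252 rad/s


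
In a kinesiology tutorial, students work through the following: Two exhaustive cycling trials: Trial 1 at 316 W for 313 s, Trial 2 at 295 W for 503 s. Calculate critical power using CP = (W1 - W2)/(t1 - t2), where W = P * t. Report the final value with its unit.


W1 = 316 * 313 = 98908 J
W2 = 295 * 503 = 148385 J
CP = (98908 - 148385) / (313 - 503)
= -49477 / -190
= 260.41 W

260.41 W


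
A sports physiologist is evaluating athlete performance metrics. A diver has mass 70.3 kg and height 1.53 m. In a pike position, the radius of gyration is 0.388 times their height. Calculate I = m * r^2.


r = 0.388 * 1.53 = 0.59364 m
I = m * r^2 = 70.3 * 0.352408 = 24.774 kg*m^2

24.774 kg*m^2


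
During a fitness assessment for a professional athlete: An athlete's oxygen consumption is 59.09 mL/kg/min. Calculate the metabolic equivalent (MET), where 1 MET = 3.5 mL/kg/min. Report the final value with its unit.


MET = VO2 / 3.5
= 59.09 / 3.5
= 16.88 METs

16.88 METs


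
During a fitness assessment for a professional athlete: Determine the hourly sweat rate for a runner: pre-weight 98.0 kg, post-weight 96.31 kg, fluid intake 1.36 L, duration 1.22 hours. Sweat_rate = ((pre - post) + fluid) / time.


Mass lost = 98.0 - 96.31 = 1.69 kg
Add fluid consumed: 1.69 + 1.36 = 3.05 L total sweat
Sweat rate = 3.05 / 1.22 = 2.5 L/h

2.5 L/h


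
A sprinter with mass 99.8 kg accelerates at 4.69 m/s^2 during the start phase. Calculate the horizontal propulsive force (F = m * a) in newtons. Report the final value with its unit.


F = m * a
= 99.8 * 4.69
= 468.06 N

468.06 N


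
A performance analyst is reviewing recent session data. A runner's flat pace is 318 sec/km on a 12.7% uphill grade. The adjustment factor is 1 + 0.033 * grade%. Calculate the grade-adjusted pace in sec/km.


Factor = 1 + 0.033 * 12.7 = 1.4191
Adjusted pace = 318 * 1.4191
= 451.27 sec/km

451.27 s/km


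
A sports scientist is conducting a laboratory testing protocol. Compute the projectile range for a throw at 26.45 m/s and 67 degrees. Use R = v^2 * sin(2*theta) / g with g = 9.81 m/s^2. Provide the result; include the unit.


Two times the angle = 134 degrees
sin(134) = 0.71934
R = 699.6025 * 0.71934 / 9.81 = 51.3 m

51.3 m


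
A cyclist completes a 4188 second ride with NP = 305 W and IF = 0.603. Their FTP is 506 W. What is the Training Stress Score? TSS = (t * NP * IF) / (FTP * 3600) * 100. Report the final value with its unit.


t * NP * IF = 4188 * 305 * 0.603 = 770236.02
FTP * 3600 = 1821600
TSS = (770236.02 / 1821600) * 100 = 42.28

42.28 TSS


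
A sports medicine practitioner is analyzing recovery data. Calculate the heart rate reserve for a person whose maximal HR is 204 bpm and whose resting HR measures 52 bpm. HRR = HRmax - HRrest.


HRmax = 204 bpm
HRrest = 52 bpm
HRR = 204 - 52 = 152 bpm

152 bpm


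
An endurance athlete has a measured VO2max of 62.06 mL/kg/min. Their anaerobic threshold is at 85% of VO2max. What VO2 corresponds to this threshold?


Anaerobic threshold VO2 = VO2max * 85%
= 62.06 * 0.85
= 52.75 mL/kg/min

52.75 mL/kg/min


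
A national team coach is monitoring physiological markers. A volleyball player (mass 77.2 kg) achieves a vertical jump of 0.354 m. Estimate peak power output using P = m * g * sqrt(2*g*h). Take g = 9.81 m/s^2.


2 * g * h = 2 * 9.81 * 0.354 = 6.94548
sqrt(6.94548) = 2.635428 m/s
P = 77.2 * 9.81 * 2.635428 = 1995.89 W

1995.89 W


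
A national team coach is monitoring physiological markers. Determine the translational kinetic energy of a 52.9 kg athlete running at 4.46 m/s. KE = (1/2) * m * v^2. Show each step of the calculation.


KE = 0.5 * m * v^2
= 0.5 * 52.9 * 4.46^2
= 0.5 * 52.9 * 19.8916
= 526.13 J

526.13 J


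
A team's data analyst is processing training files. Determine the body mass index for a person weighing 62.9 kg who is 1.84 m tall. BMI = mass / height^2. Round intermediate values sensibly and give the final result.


BMI = mass / height^2
= 62.9 / 1.84^2
= 62.9 / 3.3856
= 18.58 kg/m^2

18.58 kg/m^2


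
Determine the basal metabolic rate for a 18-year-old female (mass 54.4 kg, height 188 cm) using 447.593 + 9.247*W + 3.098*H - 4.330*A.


BMR = 447.593 + 9.247*54.4 + 3.098*188 - 4.330*18
= 1455.11 kcal/day

1455.11 kcal/day


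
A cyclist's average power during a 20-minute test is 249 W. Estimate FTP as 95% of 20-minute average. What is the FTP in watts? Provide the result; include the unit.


FTP = 20-min power * 0.95
= 249 * 0.95
= 236.55 W

236.55 W


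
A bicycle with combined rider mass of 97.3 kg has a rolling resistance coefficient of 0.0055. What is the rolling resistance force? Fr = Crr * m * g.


Fr = 0.0055 * 97.3 * 9.81
= 0.53515 * 9.81
= 5.25 N

5.25 N


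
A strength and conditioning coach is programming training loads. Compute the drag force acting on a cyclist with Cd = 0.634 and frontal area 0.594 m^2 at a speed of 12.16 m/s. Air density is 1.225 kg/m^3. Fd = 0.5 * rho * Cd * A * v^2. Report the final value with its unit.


Step 1: v^2 = 147.8656
Step 2: Fd = 0.5 * 1.225 * 0.634 * 0.594 * 147.8656
= 34.107 N

34.107 N


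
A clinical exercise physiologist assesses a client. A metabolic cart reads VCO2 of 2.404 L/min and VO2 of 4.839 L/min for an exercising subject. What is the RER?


RER = VCO2 / VO2 = 2.404 / 4.839 = 0.4968

0.4968


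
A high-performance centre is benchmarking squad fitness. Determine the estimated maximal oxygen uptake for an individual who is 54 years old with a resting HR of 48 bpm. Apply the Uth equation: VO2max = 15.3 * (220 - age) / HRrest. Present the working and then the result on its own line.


HRmax = 220 - 54 = 166
VO2max = 15.3 * (166 / 48)
= 15.3 * 3.4583
= 52.91 mL/kg/min

52.91 mL/kg/min


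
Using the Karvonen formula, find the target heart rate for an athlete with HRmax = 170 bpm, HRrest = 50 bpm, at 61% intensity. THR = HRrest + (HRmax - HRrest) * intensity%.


HRR = 170 - 50 = 120
THR = 50 + 120 * 0.61
= 50 + 73.2
= 123.2 bpm

123.2 bpm


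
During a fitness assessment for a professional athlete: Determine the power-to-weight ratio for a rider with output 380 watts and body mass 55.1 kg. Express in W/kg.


P/W = 380 / 55.1 = 6.897 W/kg

6.897 W/kg


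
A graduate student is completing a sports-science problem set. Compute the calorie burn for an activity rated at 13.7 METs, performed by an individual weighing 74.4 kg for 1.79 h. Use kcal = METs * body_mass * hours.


Product of METs and mass = 13.7 * 74.4 = 1019.28
Total kcal = 1019.28 * 1.79 = 1824.51 kcal

1824.51 kcal


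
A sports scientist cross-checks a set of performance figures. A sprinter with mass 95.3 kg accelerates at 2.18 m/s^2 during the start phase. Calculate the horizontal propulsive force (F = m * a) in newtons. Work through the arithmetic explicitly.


F = m * a
= 95.3 * 2.18
= 207.75 N

207.75 N


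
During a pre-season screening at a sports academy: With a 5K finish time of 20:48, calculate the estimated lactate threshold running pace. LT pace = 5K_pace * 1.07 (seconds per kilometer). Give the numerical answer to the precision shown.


Race duration = 1248 s for 5 km
Average pace = 1248 / 5 = 249.6 s/km
LT pace = 249.6 * 1.07
= 267.07 s/km

267.07 s/km


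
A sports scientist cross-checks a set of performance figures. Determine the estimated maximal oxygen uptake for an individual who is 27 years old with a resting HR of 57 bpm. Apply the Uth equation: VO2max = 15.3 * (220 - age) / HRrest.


HRmax = 220 - 27 = 193
VO2max = 15.3 * (193 / 57)
= 15.3 * 3.386
= 51.81 mL/kg/min

51.81 mL/kg/min


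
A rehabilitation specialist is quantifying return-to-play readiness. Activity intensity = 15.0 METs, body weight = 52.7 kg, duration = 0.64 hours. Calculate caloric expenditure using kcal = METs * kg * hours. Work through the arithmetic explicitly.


kcal = 15.0 * 52.7 * 0.64
= 790.5 * 0.64
= 505.92 kcal

505.92 kcal


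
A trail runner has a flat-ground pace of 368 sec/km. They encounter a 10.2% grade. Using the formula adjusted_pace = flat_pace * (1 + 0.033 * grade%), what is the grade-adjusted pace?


Grade factor = 1 + 0.033 * 10.2 = 1.3366
Adjusted = 368 * 1.3366 = 491.87 sec/km

491.87 s/km


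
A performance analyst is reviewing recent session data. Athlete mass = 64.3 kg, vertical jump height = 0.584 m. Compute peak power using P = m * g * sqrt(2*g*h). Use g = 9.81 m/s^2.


sqrt(2 * 9.81 * 0.584) = sqrt(11.45808) = 3.384979 m/s
P = 64.3 * 9.81 * 3.384979
= 2135.19 W

2135.19 W


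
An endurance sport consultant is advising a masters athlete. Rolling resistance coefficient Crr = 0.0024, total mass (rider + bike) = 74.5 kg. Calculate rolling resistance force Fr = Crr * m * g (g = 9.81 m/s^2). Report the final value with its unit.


Fr = Crr * m * g
= 0.0024 * 74.5 * 9.81
= 1.754 N

1.754 N


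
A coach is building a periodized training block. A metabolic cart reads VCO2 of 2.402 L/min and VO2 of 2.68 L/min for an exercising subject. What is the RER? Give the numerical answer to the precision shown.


RER = VCO2 / VO2 = 2.402 / 2.68 = 0.8963

0.8963


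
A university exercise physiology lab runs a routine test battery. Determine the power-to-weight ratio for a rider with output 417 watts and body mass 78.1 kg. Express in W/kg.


P/W = 417 / 78.1 = 5.339 W/kg

5.339 W/kg


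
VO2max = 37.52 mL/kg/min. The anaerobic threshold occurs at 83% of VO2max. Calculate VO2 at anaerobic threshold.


AT fraction = 83 / 100 = 0.83
AT VO2 = 37.52 * 0.83
= 31.14 mL/kg/min

31.14 mL/kg/min


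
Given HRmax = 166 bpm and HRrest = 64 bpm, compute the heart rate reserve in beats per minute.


Heart rate reserve = maximum HR minus resting HR
HRR = 166 - 64 = 102 bpm

102 bpm


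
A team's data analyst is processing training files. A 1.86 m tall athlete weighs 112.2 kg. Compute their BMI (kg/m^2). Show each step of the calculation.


height^2 = 3.4596 m^2
BMI = 112.2 / 3.4596 = 32.43 kg/m^2

32.43 kg/m^2


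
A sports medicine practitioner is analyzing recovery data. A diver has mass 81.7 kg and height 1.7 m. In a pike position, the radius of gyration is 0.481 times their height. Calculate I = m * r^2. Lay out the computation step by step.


r = 0.481 * 1.7 = 0.8177 m
I = m * r^2 = 81.7 * 0.668633 = 54.627 kg*m^2

54.627 kg*m^2


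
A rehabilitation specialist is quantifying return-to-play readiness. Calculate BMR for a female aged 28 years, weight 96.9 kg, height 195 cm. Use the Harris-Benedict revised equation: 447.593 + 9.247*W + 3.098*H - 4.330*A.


Substituting values:
W term = 9.247 * 96.9 = 896.0343
H term = 3.098 * 195 = 604.11
A term = 4.330 * 28 = 121.24
BMR = 1826.5 kcal/day

1826.5 kcal/day


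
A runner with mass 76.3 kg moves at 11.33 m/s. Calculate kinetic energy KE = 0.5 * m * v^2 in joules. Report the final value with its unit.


v^2 = 11.33^2 = 128.3689
KE = 0.5 * 76.3 * 128.3689
= 4897.27 J

4897.27 J


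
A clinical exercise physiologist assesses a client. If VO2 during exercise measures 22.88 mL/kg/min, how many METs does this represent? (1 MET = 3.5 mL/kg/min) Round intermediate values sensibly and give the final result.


METs = VO2 / 3.5 = 22.88 / 3.5 = 6.54

6.54 METs


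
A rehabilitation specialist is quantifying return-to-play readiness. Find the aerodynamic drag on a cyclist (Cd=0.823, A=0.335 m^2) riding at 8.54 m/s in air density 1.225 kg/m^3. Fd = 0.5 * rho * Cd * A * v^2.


Fd = 0.5 * 1.225 * 0.823 * 0.335 * 8.54^2
= 0.5 * 1.225 * 0.823 * 0.335 * 72.9316
= 12.316 N

12.316 N


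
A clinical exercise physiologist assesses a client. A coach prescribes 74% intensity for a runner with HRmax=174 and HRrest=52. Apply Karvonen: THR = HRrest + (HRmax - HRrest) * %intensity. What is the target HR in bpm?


Heart rate reserve = 174 - 52 = 122
Intensity fraction = 74 / 100 = 0.74
THR = 52 + 122 * 0.74 = 142.28 bpm

142.28 bpm


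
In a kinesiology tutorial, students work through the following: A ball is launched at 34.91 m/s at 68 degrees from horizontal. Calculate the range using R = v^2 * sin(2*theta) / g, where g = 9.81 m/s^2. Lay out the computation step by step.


sin(2 * 68) = sin(136) = 0.694658
v^2 = 34.91^2 = 1218.7081
R = 1218.7081 * 0.694658 / 9.81
= 86.298 m

86.298 m


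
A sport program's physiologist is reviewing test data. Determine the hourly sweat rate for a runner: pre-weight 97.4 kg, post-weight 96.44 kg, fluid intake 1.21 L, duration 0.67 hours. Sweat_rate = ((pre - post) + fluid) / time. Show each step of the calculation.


Mass lost = 97.4 - 96.44 = 0.96 kg
Add fluid consumed: 0.96 + 1.21 = 2.17 L total sweat
Sweat rate = 2.17 / 0.67 = 3.239 L/h

3.239 L/h


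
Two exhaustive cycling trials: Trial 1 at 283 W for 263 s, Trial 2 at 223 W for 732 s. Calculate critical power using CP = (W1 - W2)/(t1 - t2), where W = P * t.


W1 = 283 * 263 = 74429 J
W2 = 223 * 732 = 163236 J
CP = (74429 - 163236) / (263 - 732)
= -88807 / -469
= 189.35 W

189.35 W


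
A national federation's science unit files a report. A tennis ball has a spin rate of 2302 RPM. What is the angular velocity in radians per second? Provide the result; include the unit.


Convert RPM to rad/s: multiply by 2*pi and divide by 60
omega = 2302 * 2 * pi / 60
= 241.065 rad/s

241.065 rad/s


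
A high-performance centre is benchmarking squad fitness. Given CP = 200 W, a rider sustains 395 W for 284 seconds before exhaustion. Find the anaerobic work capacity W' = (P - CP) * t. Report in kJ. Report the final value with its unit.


Excess power = 395 - 200 = 195 W
Work above CP = 195 * 284 = 55380 J
W' = 55.38 kJ

55.38 kJ


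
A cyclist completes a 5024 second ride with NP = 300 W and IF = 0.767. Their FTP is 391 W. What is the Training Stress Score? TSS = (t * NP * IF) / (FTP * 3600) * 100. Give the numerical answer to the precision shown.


t * NP * IF = 5024 * 300 * 0.767 = 1156022.4
FTP * 3600 = 1407600
TSS = (1156022.4 / 1407600) * 100 = 82.13

82.13 TSS


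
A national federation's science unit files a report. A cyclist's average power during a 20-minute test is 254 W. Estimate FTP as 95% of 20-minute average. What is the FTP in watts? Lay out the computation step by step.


FTP = 20-min power * 0.95
= 254 * 0.95
= 241.3 W

241.3 W


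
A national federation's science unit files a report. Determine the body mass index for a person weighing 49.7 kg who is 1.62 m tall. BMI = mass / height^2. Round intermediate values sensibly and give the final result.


BMI = mass / height^2
= 49.7 / 1.62^2
= 49.7 / 2.6244
= 18.94 kg/m^2

18.94 kg/m^2


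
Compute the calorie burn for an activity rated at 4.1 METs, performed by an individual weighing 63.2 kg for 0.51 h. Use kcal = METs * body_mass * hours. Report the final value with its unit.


Product of METs and mass = 4.1 * 63.2 = 259.12
Total kcal = 259.12 * 0.51 = 132.15 kcal

132.15 kcal


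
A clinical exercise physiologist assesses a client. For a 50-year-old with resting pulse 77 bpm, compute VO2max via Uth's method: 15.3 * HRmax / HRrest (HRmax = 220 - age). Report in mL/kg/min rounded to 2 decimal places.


Step 1: HRmax = 220 - 50 = 170 bpm
Step 2: Ratio = 170 / 77 = 2.2078
Step 3: VO2max = 15.3 * 2.2078 = 33.78 mL/kg/min

33.78 mL/kg/min


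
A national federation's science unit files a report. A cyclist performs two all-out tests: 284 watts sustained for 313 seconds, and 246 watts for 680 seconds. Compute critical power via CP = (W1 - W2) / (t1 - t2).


W1 = P1 * t1 = 284 * 313 = 88892 J
W2 = P2 * t2 = 246 * 680 = 167280 J
CP = (88892 - 167280) / (313 - 680)
= 213.59 W

213.59 W


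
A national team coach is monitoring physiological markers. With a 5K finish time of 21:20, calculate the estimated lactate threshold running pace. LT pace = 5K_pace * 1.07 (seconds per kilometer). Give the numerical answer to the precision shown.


Race duration = 1280 s for 5 km
Average pace = 1280 / 5 = 256.0 s/km
LT pace = 256.0 * 1.07
= 273.92 s/km

273.92 s/km


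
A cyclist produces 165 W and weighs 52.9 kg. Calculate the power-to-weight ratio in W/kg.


P/W = power / mass
= 165 / 52.9
= 3.119 W/kg

3.119 W/kg


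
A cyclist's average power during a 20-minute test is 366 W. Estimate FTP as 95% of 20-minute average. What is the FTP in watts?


FTP = 20-min power * 0.95
= 366 * 0.95
= 347.7 W

347.7 W


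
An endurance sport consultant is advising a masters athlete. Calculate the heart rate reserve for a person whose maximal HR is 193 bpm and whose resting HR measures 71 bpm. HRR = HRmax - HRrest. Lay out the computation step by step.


HRmax = 193 bpm
HRrest = 71 bpm
HRR = 193 - 71 = 122 bpm

122 bpm


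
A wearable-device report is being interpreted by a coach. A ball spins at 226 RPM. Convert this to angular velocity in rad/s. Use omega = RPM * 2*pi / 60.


omega = 226 * 2 * pi / 60
= 226 * 6.28318531 / 60
= 1420.0 / 60
= 23.667 rad/s

23.667 rad/s


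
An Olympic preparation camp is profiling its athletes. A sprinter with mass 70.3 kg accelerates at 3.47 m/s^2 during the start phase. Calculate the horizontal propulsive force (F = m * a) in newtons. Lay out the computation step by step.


F = m * a
= 70.3 * 3.47
= 243.94 N

243.94 N


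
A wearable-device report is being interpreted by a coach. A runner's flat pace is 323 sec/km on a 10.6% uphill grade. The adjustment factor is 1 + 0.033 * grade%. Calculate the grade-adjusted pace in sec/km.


Factor = 1 + 0.033 * 10.6 = 1.3498
Adjusted pace = 323 * 1.3498
= 435.99 sec/km

435.99 s/km


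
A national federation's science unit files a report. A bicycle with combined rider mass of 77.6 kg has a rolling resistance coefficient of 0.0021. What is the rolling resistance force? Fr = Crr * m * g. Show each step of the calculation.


Fr = 0.0021 * 77.6 * 9.81
= 0.16296 * 9.81
= 1.599 N

1.599 N


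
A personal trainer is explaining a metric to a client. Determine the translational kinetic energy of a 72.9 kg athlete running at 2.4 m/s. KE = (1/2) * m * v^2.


KE = 0.5 * m * v^2
= 0.5 * 72.9 * 2.4^2
= 0.5 * 72.9 * 5.76
= 209.95 J

209.95 J


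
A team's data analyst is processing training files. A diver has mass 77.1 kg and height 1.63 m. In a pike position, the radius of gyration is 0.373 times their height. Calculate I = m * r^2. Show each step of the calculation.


r = 0.373 * 1.63 = 0.60799 m
I = m * r^2 = 77.1 * 0.369652 = 28.5 kg*m^2

28.5 kg*m^2


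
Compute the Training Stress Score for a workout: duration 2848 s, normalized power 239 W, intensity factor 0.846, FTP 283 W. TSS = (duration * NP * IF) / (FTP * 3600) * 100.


Product = 2848 * 239 * 0.846 = 575848.512
Base = 283 * 3600 = 1018800
TSS = 575848.512 / 1018800 * 100 = 56.52

56.52 TSS


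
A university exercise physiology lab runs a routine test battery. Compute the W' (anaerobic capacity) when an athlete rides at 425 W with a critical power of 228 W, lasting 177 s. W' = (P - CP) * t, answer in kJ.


Above-CP power = 197 W
Duration = 177 s
W' = 197 * 177 = 34869 J
Convert: 34869 / 1000 = 34.869 kJ

34.869 kJ


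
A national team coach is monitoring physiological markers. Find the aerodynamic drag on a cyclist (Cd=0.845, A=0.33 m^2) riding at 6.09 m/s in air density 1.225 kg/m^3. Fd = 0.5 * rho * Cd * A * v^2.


Fd = 0.5 * 1.225 * 0.845 * 0.33 * 6.09^2
= 0.5 * 1.225 * 0.845 * 0.33 * 37.0881
= 6.334 N

6.334 N


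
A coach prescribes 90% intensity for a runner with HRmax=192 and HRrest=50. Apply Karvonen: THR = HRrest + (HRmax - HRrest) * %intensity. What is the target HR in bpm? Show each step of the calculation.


Heart rate reserve = 192 - 50 = 142
Intensity fraction = 90 / 100 = 0.9
THR = 50 + 142 * 0.9 = 177.8 bpm

177.8 bpm


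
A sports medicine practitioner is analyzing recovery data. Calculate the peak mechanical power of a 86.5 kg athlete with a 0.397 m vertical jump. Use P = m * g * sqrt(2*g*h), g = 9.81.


First, sqrt(2gh) = sqrt(2 * 9.81 * 0.397)
= sqrt(7.78914) = 2.790903 m/s
Power = 86.5 * 9.81 * 2.790903 = 2368.26 W

2368.26 W


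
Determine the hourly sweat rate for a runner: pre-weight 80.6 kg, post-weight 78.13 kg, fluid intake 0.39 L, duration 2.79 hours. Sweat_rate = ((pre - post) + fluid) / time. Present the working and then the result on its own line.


Mass lost = 80.6 - 78.13 = 2.47 kg
Add fluid consumed: 2.47 + 0.39 = 2.86 L total sweat
Sweat rate = 2.86 / 2.79 = 1.025 L/h

1.025 L/h


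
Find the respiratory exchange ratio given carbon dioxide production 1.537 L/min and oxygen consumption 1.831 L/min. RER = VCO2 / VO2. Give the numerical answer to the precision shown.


VCO2 = 1.537 L/min
VO2 = 1.831 L/min
RER = 1.537 / 1.831 = 0.8394

0.8394


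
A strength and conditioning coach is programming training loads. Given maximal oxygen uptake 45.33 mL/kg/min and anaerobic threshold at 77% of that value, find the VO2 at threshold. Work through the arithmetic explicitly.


Percentage as decimal = 0.77
VO2 at AT = 45.33 * 0.77 = 34.9 mL/kg/min

34.9 mL/kg/min


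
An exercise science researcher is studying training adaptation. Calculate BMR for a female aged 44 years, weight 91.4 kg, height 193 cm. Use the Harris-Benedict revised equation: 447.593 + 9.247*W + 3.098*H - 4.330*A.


Substituting values:
W term = 9.247 * 91.4 = 845.1758
H term = 3.098 * 193 = 597.914
A term = 4.330 * 44 = 190.52
BMR = 1700.16 kcal/day

1700.16 kcal/day


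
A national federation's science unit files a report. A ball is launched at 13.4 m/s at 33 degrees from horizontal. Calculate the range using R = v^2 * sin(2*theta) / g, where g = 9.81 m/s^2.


sin(2 * 33) = sin(66) = 0.913545
v^2 = 13.4^2 = 179.56
R = 179.56 * 0.913545 / 9.81
= 16.721 m

16.721 m


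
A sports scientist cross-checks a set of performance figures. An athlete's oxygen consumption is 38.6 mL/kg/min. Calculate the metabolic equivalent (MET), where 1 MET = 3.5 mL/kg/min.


MET = VO2 / 3.5
= 38.6 / 3.5
= 11.03 METs

11.03 METs


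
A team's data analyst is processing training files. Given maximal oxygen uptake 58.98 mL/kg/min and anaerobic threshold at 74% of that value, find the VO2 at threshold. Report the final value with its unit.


Percentage as decimal = 0.74
VO2 at AT = 58.98 * 0.74 = 43.65 mL/kg/min

43.65 mL/kg/min


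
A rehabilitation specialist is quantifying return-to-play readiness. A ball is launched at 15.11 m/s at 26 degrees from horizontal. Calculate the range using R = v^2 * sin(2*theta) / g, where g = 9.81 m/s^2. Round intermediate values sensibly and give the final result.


sin(2 * 26) = sin(52) = 0.788011
v^2 = 15.11^2 = 228.3121
R = 228.3121 * 0.788011 / 9.81
= 18.34 m

18.34 m


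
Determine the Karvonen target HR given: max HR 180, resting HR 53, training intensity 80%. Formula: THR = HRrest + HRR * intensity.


HRR = HRmax - HRrest = 180 - 53 = 127
THR = 53 + 127 * 0.8
= 154.6 bpm

154.6 bpm


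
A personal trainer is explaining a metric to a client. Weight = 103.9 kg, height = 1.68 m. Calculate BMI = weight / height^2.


height^2 = 1.68^2 = 2.8224
BMI = 103.9 / 2.8224 = 36.81 kg/m^2

36.81 kg/m^2


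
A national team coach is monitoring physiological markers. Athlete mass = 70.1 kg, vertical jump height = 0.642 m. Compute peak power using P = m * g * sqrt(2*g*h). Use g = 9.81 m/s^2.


sqrt(2 * 9.81 * 0.642) = sqrt(12.59604) = 3.54909 m/s
P = 70.1 * 9.81 * 3.54909
= 2440.64 W

2440.64 W


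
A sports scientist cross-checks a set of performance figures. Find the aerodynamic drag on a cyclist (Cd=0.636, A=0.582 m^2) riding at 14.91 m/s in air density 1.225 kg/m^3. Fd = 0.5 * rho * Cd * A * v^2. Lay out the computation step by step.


Fd = 0.5 * 1.225 * 0.636 * 0.582 * 14.91^2
= 0.5 * 1.225 * 0.636 * 0.582 * 222.3081
= 50.401 N

50.401 N


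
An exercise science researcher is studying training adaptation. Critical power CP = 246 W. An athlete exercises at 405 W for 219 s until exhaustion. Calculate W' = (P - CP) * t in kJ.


P - CP = 405 - 246 = 159 W
W' = 159 * 219 = 34821 J
= 34821 / 1000 = 34.821 kJ

34.821 kJ


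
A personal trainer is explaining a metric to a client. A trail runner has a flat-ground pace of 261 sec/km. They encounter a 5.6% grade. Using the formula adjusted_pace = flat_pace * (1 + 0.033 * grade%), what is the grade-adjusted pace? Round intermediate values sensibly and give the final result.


Grade factor = 1 + 0.033 * 5.6 = 1.1848
Adjusted = 261 * 1.1848 = 309.23 sec/km

309.23 s/km


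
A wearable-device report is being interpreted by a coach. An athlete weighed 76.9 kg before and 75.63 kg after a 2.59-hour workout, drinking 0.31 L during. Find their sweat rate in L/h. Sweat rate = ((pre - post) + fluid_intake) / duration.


Body mass change = 1.27 kg
Total sweat loss = 1.27 + 0.31 = 1.58 L
Rate = 1.58 / 2.59 = 0.61 L/h

0.61 L/h


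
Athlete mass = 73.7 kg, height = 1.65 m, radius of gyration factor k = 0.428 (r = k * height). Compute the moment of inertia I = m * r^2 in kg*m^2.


r = k * height = 0.428 * 1.65 = 0.7062 m
r^2 = 0.7062^2 = 0.498718
I = 73.7 * 0.498718 = 36.756 kg*m^2

36.756 kg*m^2


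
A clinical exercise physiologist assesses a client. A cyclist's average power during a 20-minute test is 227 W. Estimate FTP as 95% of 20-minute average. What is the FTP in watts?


FTP = 20-min power * 0.95
= 227 * 0.95
= 215.65 W

215.65 W


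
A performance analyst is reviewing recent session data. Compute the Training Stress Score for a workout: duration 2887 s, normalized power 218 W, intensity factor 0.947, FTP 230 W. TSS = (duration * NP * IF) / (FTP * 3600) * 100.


Product = 2887 * 218 * 0.947 = 596009.602
Base = 230 * 3600 = 828000
TSS = 596009.602 / 828000 * 100 = 71.98

71.98 TSS


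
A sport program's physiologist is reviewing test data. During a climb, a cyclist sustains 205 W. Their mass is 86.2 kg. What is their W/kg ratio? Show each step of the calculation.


Power-to-weight = 205 W / 86.2 kg
= 2.378 W/kg

2.378 W/kg


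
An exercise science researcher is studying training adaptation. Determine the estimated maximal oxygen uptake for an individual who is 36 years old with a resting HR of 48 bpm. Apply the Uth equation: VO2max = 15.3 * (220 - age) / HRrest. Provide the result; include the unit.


HRmax = 220 - 36 = 184
VO2max = 15.3 * (184 / 48)
= 15.3 * 3.8333
= 58.65 mL/kg/min

58.65 mL/kg/min


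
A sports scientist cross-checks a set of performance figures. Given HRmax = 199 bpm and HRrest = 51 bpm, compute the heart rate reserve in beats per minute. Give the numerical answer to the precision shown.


Heart rate reserve = maximum HR minus resting HR
HRR = 199 - 51 = 148 bpm

148 bpm


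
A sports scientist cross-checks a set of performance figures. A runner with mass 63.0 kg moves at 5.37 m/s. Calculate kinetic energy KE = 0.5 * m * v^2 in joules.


v^2 = 5.37^2 = 28.8369
KE = 0.5 * 63.0 * 28.8369
= 908.36 J

908.36 J


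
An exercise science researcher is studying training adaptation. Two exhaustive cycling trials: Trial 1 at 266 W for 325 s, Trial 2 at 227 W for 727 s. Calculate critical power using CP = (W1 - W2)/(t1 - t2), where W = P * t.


W1 = 266 * 325 = 86450 J
W2 = 227 * 727 = 165029 J
CP = (86450 - 165029) / (325 - 727)
= -78579 / -402
= 195.47 W

195.47 W


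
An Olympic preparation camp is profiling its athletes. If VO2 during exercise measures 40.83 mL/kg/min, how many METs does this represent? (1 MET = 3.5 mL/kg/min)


METs = VO2 / 3.5 = 40.83 / 3.5 = 11.67

11.67 METs


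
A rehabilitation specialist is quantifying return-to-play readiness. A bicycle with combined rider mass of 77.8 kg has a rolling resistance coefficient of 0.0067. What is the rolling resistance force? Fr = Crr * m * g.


Fr = 0.0067 * 77.8 * 9.81
= 0.52126 * 9.81
= 5.114 N

5.114 N


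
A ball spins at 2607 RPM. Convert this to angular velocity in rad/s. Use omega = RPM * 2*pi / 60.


omega = 2607 * 2 * pi / 60
= 2607 * 6.28318531 / 60
= 16380.264 / 60
= 273.004 rad/s

273.004 rad/s


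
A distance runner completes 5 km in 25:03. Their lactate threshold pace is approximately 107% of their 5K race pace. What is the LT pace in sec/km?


Convert to seconds: 25 min 3 s = 1503 s
Pace per km = 1503 / 5 = 300.6 s/km
LT pace = 300.6 * 1.07 = 321.64 s/km

321.64 s/km


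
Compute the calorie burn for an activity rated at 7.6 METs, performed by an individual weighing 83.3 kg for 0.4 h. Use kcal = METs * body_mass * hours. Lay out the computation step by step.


Product of METs and mass = 7.6 * 83.3 = 633.08
Total kcal = 633.08 * 0.4 = 253.23 kcal

253.23 kcal


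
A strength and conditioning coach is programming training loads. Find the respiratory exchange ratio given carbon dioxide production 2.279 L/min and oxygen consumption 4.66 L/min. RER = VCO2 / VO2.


VCO2 = 2.279 L/min
VO2 = 4.66 L/min
RER = 2.279 / 4.66 = 0.4891

0.4891


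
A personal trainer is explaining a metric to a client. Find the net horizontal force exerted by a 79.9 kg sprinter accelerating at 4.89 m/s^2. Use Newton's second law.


Newton's second law: F = m * a
F = 79.9 * 4.89 = 390.71 N

390.71 N


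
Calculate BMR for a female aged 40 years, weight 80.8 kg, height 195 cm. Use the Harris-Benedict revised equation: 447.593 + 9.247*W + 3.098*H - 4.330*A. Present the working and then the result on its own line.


Substituting values:
W term = 9.247 * 80.8 = 747.1576
H term = 3.098 * 195 = 604.11
A term = 4.330 * 40 = 173.2
BMR = 1625.66 kcal/day

1625.66 kcal/day


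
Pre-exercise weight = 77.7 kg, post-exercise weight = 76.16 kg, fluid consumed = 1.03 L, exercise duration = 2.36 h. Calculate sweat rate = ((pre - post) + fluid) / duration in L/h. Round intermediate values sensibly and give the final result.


Weight loss = 77.7 - 76.16 = 1.54 kg (approx L)
Total sweat = 1.54 + 1.03 = 2.57 L
Sweat rate = 2.57 / 2.36 = 1.089 L/h

1.089 L/h


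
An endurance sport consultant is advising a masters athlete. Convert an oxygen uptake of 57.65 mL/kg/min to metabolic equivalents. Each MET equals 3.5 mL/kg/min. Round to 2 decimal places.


One MET = 3.5 mL/kg/min
Number of METs = 57.65 / 3.5
= 16.47 METs

16.47 METs


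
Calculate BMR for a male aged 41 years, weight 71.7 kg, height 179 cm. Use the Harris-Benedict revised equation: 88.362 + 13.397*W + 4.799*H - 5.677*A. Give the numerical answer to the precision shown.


Substituting values:
W term = 13.397 * 71.7 = 960.5649
H term = 4.799 * 179 = 859.021
A term = 5.677 * 41 = 232.757
BMR = 1675.19 kcal/day

1675.19 kcal/day


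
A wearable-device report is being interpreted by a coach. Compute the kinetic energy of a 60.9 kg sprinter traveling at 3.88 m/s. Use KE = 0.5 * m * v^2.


Velocity squared = 15.0544
KE = 0.5 * 60.9 * 15.0544 = 458.41 J

458.41 J


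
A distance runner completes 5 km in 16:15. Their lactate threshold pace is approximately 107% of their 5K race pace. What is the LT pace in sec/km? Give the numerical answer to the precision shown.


Convert to seconds: 16 min 15 s = 975 s
Pace per km = 975 / 5 = 195.0 s/km
LT pace = 195.0 * 1.07 = 208.65 s/km

208.65 s/km


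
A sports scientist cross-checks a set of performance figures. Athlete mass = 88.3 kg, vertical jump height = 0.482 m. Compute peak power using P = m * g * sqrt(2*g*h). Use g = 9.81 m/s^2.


sqrt(2 * 9.81 * 0.482) = sqrt(9.45684) = 3.075198 m/s
P = 88.3 * 9.81 * 3.075198
= 2663.81 W

2663.81 W


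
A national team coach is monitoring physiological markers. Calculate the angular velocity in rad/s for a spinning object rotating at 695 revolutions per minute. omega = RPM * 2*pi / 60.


omega = RPM * 2*pi / 60
= 695 * 6.28318531 / 60
= 72.78 rad/s

72.78 rad/s


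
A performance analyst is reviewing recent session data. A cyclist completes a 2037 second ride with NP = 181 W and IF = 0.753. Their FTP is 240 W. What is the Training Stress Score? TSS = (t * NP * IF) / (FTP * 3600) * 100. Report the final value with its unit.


t * NP * IF = 2037 * 181 * 0.753 = 277628.841
FTP * 3600 = 864000
TSS = (277628.841 / 864000) * 100 = 32.13

32.13 TSS


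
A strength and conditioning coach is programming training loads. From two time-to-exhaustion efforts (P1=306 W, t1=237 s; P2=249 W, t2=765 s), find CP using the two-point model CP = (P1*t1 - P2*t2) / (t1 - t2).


Work in trial 1 = 72522 J
Work in trial 2 = 190485 J
Delta work = -117963 J
Delta time = -528 s
CP = -117963 / -528 = 223.41 W

223.41 W


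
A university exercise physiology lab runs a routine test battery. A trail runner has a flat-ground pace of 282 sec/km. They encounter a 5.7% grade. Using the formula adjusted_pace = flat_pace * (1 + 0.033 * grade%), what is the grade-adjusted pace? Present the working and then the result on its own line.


Grade factor = 1 + 0.033 * 5.7 = 1.1881
Adjusted = 282 * 1.1881 = 335.04 sec/km

335.04 s/km
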